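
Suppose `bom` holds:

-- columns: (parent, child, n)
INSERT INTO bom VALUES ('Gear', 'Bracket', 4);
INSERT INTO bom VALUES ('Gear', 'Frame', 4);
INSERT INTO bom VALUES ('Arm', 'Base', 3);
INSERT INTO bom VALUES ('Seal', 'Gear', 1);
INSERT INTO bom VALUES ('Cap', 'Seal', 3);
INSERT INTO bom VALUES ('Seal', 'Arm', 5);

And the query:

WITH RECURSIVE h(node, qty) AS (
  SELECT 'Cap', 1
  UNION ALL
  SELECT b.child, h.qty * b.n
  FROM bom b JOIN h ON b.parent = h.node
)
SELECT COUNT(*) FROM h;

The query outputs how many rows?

7

Base: (Cap, qty=1).
Iteration 1: components of {Cap} -> Seal = 1*3 = 3.
Iteration 2: components of {Seal} -> Arm = 3*5 = 15, Gear = 3*1 = 3.
Iteration 3: components of {Arm,Gear} -> Base = 15*3 = 45, Bracket = 3*4 = 12, Frame = 3*4 = 12.
Iteration 4: no further components; recursion stops.
Total rows emitted: 7.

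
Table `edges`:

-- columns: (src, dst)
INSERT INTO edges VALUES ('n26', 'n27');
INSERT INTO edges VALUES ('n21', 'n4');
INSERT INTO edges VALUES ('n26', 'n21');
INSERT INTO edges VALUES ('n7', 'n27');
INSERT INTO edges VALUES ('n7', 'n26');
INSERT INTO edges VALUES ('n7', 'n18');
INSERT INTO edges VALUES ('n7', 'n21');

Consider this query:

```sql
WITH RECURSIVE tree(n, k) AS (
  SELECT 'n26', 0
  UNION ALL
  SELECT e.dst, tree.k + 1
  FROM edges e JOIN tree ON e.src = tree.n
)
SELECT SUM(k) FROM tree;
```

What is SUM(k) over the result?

Base: (n26, k=0).
Iteration 1: edges from {n26} -> (n21, k=1), (n27, k=1).
Iteration 2: edges from {n21,n27} -> (n4, k=2).
Iteration 3: no outgoing edges from {n4}; recursion stops.
SUM(k) = 0 + 1 + 1 + 2 = 4.

4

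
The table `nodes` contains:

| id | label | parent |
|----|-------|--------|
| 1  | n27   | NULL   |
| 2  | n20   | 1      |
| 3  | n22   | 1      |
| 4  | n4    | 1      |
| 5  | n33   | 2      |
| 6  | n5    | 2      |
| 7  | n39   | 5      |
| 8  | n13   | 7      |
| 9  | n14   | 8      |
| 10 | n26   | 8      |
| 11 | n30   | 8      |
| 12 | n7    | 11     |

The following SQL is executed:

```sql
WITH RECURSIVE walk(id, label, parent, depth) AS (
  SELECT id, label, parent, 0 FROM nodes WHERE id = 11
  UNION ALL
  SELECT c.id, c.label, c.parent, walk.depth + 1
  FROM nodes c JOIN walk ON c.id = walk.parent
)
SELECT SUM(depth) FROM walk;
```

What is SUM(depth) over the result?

15

Base: id=11 (n30), parent=8, depth 0.
Iteration 1: join on id=8 -> n13 (id 8, parent=7, depth 1).
Iteration 2: join on id=7 -> n39 (id 7, parent=5, depth 2).
Iteration 3: join on id=5 -> n33 (id 5, parent=2, depth 3).
Iteration 4: join on id=2 -> n20 (id 2, parent=1, depth 4).
Iteration 5: join on id=1 -> n27 (id 1, parent=NULL, depth 5).
Iteration 6: parent is NULL; no match; recursion stops.
SUM(depth) = 0 + 1 + 2 + 3 + 4 + 5 = 15.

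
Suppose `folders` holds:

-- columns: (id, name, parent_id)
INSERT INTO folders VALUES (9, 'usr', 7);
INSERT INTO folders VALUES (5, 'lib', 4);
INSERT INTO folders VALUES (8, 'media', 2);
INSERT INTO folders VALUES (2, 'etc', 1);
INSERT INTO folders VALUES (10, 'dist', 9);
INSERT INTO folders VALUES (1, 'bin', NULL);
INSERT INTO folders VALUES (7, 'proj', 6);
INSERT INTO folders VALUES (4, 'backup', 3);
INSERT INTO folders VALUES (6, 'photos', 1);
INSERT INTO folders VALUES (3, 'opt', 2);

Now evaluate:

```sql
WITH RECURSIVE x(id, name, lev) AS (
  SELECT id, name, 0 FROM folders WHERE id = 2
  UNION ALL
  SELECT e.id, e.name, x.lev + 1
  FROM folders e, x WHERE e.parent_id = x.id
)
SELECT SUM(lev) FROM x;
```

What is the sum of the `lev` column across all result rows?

Base: id=2 (etc) at lev 0.
Iteration 1: rows with parent_id in {2} -> opt (id 3, lev 1), media (id 8, lev 1).
Iteration 2: rows with parent_id in {3,8} -> backup (id 4, lev 2).
Iteration 3: rows with parent_id in {4} -> lib (id 5, lev 3).
Iteration 4: no rows with parent_id in {5}; recursion stops.
SUM(lev) = 0 + 1 + 1 + 2 + 3 = 7.

7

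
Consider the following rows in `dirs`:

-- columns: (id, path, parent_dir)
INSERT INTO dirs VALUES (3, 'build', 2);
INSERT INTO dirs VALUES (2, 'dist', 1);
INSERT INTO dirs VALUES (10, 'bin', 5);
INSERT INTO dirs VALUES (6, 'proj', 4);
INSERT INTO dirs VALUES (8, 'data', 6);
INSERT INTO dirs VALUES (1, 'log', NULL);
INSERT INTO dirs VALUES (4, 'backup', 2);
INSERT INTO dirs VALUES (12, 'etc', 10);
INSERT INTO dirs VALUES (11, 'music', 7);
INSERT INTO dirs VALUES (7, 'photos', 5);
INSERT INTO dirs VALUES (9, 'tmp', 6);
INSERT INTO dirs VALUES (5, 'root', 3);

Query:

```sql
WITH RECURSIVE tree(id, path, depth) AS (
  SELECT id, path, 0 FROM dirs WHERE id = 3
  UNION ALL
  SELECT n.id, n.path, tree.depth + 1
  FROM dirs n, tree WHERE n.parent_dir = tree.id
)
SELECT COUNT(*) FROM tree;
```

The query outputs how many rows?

6

Base: id=3 (build) at depth 0.
Iteration 1: rows with parent_dir in {3} -> root (id 5, depth 1).
Iteration 2: rows with parent_dir in {5} -> photos (id 7, depth 2), bin (id 10, depth 2).
Iteration 3: rows with parent_dir in {7,10} -> music (id 11, depth 3), etc (id 12, depth 3).
Iteration 4: no rows with parent_dir in {11,12}; recursion stops.
Total rows emitted: 6.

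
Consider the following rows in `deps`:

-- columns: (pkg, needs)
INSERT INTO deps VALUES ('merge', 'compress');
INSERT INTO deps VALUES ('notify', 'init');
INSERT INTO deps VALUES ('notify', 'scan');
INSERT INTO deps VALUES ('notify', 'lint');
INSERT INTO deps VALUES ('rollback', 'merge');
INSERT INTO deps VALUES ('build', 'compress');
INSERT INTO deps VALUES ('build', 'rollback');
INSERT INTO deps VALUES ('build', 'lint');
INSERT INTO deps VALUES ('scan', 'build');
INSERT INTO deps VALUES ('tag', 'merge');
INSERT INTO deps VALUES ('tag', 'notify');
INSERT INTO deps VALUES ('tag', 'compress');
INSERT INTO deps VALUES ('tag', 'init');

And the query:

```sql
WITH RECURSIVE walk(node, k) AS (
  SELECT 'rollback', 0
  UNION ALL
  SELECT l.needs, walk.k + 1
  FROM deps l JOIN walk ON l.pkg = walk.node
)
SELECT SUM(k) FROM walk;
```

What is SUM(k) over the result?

3

Base: (rollback, k=0).
Iteration 1: edges from {rollback} -> (merge, k=1).
Iteration 2: edges from {merge} -> (compress, k=2).
Iteration 3: no outgoing edges from {compress}; recursion stops.
SUM(k) = 0 + 1 + 2 = 3.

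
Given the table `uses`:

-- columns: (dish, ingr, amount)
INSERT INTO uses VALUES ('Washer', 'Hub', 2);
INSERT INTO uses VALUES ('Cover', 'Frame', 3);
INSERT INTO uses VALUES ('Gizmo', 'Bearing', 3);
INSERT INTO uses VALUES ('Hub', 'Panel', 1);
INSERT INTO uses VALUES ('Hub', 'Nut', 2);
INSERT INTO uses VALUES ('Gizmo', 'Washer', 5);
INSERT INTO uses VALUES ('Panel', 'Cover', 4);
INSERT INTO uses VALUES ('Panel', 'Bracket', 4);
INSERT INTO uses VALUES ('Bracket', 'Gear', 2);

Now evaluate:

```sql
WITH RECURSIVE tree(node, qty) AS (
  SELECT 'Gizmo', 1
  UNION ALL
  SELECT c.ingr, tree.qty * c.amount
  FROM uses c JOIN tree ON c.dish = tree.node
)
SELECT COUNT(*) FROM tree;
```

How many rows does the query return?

Base: (Gizmo, qty=1).
Iteration 1: components of {Gizmo} -> Bearing = 1*3 = 3, Washer = 1*5 = 5.
Iteration 2: components of {Bearing,Washer} -> Hub = 5*2 = 10.
Iteration 3: components of {Hub} -> Nut = 10*2 = 20, Panel = 10*1 = 10.
Iteration 4: components of {Nut,Panel} -> Bracket = 10*4 = 40, Cover = 10*4 = 40.
Iteration 5: components of {Bracket,Cover} -> Frame = 40*3 = 120, Gear = 40*2 = 80.
Iteration 6: no further components; recursion stops.
Total rows emitted: 10.

10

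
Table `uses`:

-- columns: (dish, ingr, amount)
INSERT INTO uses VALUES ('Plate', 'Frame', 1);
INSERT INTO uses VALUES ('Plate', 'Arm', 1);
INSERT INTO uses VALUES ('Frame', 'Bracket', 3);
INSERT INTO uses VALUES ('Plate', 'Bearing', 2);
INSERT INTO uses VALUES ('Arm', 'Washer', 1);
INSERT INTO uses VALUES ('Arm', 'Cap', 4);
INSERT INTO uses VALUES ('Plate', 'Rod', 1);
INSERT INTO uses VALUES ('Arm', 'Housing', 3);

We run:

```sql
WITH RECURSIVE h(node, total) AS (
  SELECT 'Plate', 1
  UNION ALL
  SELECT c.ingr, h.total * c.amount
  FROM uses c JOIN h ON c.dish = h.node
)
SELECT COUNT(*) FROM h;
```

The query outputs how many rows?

9

Base: (Plate, total=1).
Iteration 1: components of {Plate} -> Arm = 1*1 = 1, Bearing = 1*2 = 2, Frame = 1*1 = 1, Rod = 1*1 = 1.
Iteration 2: components of {Arm,Bearing,Frame,Rod} -> Bracket = 1*3 = 3, Cap = 1*4 = 4, Housing = 1*3 = 3, Washer = 1*1 = 1.
Iteration 3: no further components; recursion stops.
Total rows emitted: 9.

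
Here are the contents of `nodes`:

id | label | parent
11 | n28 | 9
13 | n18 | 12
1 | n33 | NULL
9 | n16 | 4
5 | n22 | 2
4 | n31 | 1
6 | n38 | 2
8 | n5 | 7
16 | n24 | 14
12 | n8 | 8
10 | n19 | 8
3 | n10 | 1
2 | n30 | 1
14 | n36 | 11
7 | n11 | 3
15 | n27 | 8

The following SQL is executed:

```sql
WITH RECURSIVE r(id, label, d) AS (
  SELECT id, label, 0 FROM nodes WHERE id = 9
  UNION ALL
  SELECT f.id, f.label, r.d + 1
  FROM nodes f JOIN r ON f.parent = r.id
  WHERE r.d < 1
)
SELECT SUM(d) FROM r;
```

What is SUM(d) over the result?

Base: id=9 (n16) at d 0.
Iteration 1: rows with parent in {9} -> n28 (id 11, d 1).
Iteration 2: d < 1 fails for all current rows; recursion stops.
SUM(d) = 0 + 1 = 1.

1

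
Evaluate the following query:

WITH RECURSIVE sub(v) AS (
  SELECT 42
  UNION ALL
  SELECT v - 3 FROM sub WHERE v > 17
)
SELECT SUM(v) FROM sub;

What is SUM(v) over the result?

285

Base: v=42.
Iteration 1: 42 > 17 holds -> v = 42 - 3 = 39.
Iteration 2: 39 > 17 holds -> v = 39 - 3 = 36.
Iteration 3: 36 > 17 holds -> v = 36 - 3 = 33.
Iteration 4: 33 > 17 holds -> v = 33 - 3 = 30.
Iteration 5: 30 > 17 holds -> v = 30 - 3 = 27.
Iteration 6: 27 > 17 holds -> v = 27 - 3 = 24.
Iteration 7: 24 > 17 holds -> v = 24 - 3 = 21.
Iteration 8: 21 > 17 holds -> v = 21 - 3 = 18.
Iteration 9: 18 > 17 holds -> v = 18 - 3 = 15.
Iteration 10: 15 > 17 fails; recursion stops.
SUM(v) = 42 + 39 + 36 + 33 + 30 + 27 + 24 + 21 + 18 + 15 = 285.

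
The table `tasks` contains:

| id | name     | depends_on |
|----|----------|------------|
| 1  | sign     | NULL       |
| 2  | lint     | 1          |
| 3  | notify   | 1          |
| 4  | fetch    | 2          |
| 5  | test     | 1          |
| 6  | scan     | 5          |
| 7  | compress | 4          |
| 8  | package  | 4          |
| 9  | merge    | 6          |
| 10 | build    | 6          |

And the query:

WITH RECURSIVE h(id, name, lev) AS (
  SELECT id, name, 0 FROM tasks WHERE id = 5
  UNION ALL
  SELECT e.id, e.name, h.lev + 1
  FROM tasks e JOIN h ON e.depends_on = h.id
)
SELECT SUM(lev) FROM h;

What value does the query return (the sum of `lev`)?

Base: id=5 (test) at lev 0.
Iteration 1: rows with depends_on in {5} -> scan (id 6, lev 1).
Iteration 2: rows with depends_on in {6} -> merge (id 9, lev 2), build (id 10, lev 2).
Iteration 3: no rows with depends_on in {9,10}; recursion stops.
SUM(lev) = 0 + 1 + 2 + 2 = 5.

5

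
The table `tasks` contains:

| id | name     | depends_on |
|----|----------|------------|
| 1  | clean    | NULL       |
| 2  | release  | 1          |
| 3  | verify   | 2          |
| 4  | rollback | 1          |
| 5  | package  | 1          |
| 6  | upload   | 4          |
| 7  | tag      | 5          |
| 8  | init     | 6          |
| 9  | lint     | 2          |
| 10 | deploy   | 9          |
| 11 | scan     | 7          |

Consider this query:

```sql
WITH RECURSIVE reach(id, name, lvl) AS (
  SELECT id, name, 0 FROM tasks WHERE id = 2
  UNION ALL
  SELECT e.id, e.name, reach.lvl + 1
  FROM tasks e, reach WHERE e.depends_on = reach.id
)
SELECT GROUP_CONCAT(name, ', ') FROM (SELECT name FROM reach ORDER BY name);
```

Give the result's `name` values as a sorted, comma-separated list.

Base: id=2 (release) at lvl 0.
Iteration 1: rows with depends_on in {2} -> verify (id 3, lvl 1), lint (id 9, lvl 1).
Iteration 2: rows with depends_on in {3,9} -> deploy (id 10, lvl 2).
Iteration 3: no rows with depends_on in {10}; recursion stops.

deploy, lint, release, verify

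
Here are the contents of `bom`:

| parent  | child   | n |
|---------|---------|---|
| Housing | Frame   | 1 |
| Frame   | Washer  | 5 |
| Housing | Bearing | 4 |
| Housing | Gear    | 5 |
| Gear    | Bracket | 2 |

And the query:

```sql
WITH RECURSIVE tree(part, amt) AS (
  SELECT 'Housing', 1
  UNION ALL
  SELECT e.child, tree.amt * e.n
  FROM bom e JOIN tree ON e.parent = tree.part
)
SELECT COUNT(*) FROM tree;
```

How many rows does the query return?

6

Base: (Housing, amt=1).
Iteration 1: components of {Housing} -> Bearing = 1*4 = 4, Frame = 1*1 = 1, Gear = 1*5 = 5.
Iteration 2: components of {Bearing,Frame,Gear} -> Bracket = 5*2 = 10, Washer = 1*5 = 5.
Iteration 3: no further components; recursion stops.
Total rows emitted: 6.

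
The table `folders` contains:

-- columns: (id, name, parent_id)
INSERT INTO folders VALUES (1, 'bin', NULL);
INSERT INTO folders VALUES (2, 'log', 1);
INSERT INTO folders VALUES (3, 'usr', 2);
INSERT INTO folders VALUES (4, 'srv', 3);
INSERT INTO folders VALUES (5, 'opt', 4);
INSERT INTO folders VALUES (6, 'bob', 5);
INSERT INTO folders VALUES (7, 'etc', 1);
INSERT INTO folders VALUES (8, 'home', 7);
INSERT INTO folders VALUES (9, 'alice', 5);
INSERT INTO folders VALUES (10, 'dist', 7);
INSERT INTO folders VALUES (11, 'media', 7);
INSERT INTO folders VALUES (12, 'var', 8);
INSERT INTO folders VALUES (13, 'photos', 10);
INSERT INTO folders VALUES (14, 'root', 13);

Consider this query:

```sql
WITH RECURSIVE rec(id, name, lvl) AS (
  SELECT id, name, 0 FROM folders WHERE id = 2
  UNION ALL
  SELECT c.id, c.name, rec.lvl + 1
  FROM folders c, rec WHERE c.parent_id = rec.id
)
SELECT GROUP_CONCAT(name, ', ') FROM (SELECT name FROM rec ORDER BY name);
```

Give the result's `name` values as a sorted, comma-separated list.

alice, bob, log, opt, srv, usr

Base: id=2 (log) at lvl 0.
Iteration 1: rows with parent_id in {2} -> usr (id 3, lvl 1).
Iteration 2: rows with parent_id in {3} -> srv (id 4, lvl 2).
Iteration 3: rows with parent_id in {4} -> opt (id 5, lvl 3).
Iteration 4: rows with parent_id in {5} -> bob (id 6, lvl 4), alice (id 9, lvl 4).
Iteration 5: no rows with parent_id in {6,9}; recursion stops.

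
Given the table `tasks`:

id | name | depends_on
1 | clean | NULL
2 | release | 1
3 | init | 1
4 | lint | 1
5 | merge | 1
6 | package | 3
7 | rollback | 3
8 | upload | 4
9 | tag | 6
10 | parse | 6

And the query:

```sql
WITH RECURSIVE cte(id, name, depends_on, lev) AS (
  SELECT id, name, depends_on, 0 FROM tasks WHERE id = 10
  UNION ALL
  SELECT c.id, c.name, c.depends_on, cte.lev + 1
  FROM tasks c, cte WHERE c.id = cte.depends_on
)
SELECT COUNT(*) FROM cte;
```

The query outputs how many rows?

4

Base: id=10 (parse), depends_on=6, lev 0.
Iteration 1: join on id=6 -> package (id 6, depends_on=3, lev 1).
Iteration 2: join on id=3 -> init (id 3, depends_on=1, lev 2).
Iteration 3: join on id=1 -> clean (id 1, depends_on=NULL, lev 3).
Iteration 4: depends_on is NULL; no match; recursion stops.
Total rows emitted: 4.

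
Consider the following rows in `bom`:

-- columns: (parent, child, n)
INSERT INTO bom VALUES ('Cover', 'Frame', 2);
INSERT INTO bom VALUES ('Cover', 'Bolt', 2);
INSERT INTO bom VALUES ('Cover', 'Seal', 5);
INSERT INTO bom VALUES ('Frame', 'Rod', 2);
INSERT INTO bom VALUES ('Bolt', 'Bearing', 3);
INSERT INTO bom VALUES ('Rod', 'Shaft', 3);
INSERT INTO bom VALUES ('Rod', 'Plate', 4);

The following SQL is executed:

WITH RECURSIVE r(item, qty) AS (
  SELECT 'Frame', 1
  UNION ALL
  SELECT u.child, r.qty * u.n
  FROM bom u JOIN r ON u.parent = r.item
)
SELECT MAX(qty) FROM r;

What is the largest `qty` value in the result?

8

Base: (Frame, qty=1).
Iteration 1: components of {Frame} -> Rod = 1*2 = 2.
Iteration 2: components of {Rod} -> Plate = 2*4 = 8, Shaft = 2*3 = 6.
Iteration 3: no further components; recursion stops.
qty values: 1, 2, 6, 8; the maximum is 8.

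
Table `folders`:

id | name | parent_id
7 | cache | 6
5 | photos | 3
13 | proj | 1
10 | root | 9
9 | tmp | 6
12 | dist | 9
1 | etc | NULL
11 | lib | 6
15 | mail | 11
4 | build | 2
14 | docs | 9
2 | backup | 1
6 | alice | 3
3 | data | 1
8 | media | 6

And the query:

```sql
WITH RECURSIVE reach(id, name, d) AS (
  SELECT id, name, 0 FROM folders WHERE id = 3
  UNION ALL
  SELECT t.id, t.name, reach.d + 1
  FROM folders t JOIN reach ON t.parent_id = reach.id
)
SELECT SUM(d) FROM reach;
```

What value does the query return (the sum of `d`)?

Base: id=3 (data) at d 0.
Iteration 1: rows with parent_id in {3} -> photos (id 5, d 1), alice (id 6, d 1).
Iteration 2: rows with parent_id in {5,6} -> cache (id 7, d 2), media (id 8, d 2), tmp (id 9, d 2), lib (id 11, d 2).
Iteration 3: rows with parent_id in {7,8,9,11} -> root (id 10, d 3), dist (id 12, d 3), docs (id 14, d 3), mail (id 15, d 3).
Iteration 4: no rows with parent_id in {10,12,14,15}; recursion stops.
SUM(d) = 0 + 1 + 1 + 2 + 2 + 2 + 2 + 3 + 3 + 3 + 3 = 22.

22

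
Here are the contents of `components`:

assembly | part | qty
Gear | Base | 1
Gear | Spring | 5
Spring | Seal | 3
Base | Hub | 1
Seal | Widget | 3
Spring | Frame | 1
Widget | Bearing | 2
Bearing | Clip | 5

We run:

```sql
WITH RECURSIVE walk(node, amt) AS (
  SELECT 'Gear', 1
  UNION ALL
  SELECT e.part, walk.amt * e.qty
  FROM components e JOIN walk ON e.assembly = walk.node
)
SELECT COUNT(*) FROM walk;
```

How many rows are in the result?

Base: (Gear, amt=1).
Iteration 1: components of {Gear} -> Base = 1*1 = 1, Spring = 1*5 = 5.
Iteration 2: components of {Base,Spring} -> Frame = 5*1 = 5, Hub = 1*1 = 1, Seal = 5*3 = 15.
Iteration 3: components of {Frame,Hub,Seal} -> Widget = 15*3 = 45.
Iteration 4: components of {Widget} -> Bearing = 45*2 = 90.
Iteration 5: components of {Bearing} -> Clip = 90*5 = 450.
Iteration 6: no further components; recursion stops.
Total rows emitted: 9.

9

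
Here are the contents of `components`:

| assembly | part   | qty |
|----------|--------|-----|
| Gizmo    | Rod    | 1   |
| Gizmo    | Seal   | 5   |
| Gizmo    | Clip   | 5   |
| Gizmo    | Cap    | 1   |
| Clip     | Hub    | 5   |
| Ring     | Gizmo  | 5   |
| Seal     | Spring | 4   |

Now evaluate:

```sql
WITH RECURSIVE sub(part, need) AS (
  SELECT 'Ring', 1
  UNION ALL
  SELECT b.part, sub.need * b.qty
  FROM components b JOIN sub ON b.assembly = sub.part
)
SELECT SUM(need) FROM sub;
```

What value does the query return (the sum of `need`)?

291

Base: (Ring, need=1).
Iteration 1: components of {Ring} -> Gizmo = 1*5 = 5.
Iteration 2: components of {Gizmo} -> Cap = 5*1 = 5, Clip = 5*5 = 25, Rod = 5*1 = 5, Seal = 5*5 = 25.
Iteration 3: components of {Cap,Clip,Rod,Seal} -> Hub = 25*5 = 125, Spring = 25*4 = 100.
Iteration 4: no further components; recursion stops.
SUM(need) = 1 + 5 + 5 + 5 + 25 + 25 + 100 + 125 = 291.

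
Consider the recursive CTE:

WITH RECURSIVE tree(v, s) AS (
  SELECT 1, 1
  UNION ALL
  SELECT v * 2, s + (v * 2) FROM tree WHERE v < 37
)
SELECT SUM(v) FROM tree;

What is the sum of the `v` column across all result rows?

Base: v=1, s=1.
Iteration 1: 1 < 37 holds -> v = 1 * 2 = 2, s = 1 + 2 = 3.
Iteration 2: 2 < 37 holds -> v = 2 * 2 = 4, s = 3 + 4 = 7.
Iteration 3: 4 < 37 holds -> v = 4 * 2 = 8, s = 7 + 8 = 15.
Iteration 4: 8 < 37 holds -> v = 8 * 2 = 16, s = 15 + 16 = 31.
Iteration 5: 16 < 37 holds -> v = 16 * 2 = 32, s = 31 + 32 = 63.
Iteration 6: 32 < 37 holds -> v = 32 * 2 = 64, s = 63 + 64 = 127.
Iteration 7: 64 < 37 fails; recursion stops.
SUM(v) = 1 + 2 + 4 + 8 + 16 + 32 + 64 = 127.

127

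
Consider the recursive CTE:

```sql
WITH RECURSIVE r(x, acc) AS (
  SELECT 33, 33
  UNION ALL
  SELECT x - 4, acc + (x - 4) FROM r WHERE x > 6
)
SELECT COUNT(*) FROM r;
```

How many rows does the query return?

Base: x=33, acc=33.
Iteration 1: 33 > 6 holds -> x = 33 - 4 = 29, acc = 33 + 29 = 62.
Iteration 2: 29 > 6 holds -> x = 29 - 4 = 25, acc = 62 + 25 = 87.
Iteration 3: 25 > 6 holds -> x = 25 - 4 = 21, acc = 87 + 21 = 108.
Iteration 4: 21 > 6 holds -> x = 21 - 4 = 17, acc = 108 + 17 = 125.
Iteration 5: 17 > 6 holds -> x = 17 - 4 = 13, acc = 125 + 13 = 138.
Iteration 6: 13 > 6 holds -> x = 13 - 4 = 9, acc = 138 + 9 = 147.
Iteration 7: 9 > 6 holds -> x = 9 - 4 = 5, acc = 147 + 5 = 152.
Iteration 8: 5 > 6 fails; recursion stops.
Total rows emitted: 8.

8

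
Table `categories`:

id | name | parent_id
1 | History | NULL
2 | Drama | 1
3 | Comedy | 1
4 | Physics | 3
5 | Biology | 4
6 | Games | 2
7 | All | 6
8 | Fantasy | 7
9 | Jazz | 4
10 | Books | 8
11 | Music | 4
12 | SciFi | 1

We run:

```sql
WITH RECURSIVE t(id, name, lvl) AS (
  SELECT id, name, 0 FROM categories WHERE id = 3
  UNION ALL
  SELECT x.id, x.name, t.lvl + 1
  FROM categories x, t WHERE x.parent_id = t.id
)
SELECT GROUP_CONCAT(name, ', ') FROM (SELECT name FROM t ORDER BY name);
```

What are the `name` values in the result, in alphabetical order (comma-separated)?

Biology, Comedy, Jazz, Music, Physics

Base: id=3 (Comedy) at lvl 0.
Iteration 1: rows with parent_id in {3} -> Physics (id 4, lvl 1).
Iteration 2: rows with parent_id in {4} -> Biology (id 5, lvl 2), Jazz (id 9, lvl 2), Music (id 11, lvl 2).
Iteration 3: no rows with parent_id in {5,9,11}; recursion stops.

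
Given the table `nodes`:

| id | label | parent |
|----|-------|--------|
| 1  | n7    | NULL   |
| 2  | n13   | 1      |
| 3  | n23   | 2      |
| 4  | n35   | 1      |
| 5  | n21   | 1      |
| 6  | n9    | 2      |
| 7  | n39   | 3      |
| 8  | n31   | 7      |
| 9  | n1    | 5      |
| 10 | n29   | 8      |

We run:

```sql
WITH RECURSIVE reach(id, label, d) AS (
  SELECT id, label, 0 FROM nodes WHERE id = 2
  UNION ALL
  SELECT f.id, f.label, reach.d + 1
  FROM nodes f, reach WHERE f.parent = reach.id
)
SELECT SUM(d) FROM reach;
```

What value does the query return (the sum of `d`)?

Base: id=2 (n13) at d 0.
Iteration 1: rows with parent in {2} -> n23 (id 3, d 1), n9 (id 6, d 1).
Iteration 2: rows with parent in {3,6} -> n39 (id 7, d 2).
Iteration 3: rows with parent in {7} -> n31 (id 8, d 3).
Iteration 4: rows with parent in {8} -> n29 (id 10, d 4).
Iteration 5: no rows with parent in {10}; recursion stops.
SUM(d) = 0 + 1 + 1 + 2 + 3 + 4 = 11.

11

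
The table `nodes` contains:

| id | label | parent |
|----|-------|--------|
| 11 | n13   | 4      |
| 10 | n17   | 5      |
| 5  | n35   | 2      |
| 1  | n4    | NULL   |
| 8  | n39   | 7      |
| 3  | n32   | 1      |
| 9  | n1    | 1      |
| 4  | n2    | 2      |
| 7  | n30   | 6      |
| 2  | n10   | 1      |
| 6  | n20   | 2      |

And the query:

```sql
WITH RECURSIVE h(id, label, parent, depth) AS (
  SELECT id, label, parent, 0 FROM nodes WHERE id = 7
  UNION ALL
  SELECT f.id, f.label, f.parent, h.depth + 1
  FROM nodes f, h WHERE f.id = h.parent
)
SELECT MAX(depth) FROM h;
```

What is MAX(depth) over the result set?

3

Base: id=7 (n30), parent=6, depth 0.
Iteration 1: join on id=6 -> n20 (id 6, parent=2, depth 1).
Iteration 2: join on id=2 -> n10 (id 2, parent=1, depth 2).
Iteration 3: join on id=1 -> n4 (id 1, parent=NULL, depth 3).
Iteration 4: parent is NULL; no match; recursion stops.
depth values: 0, 1, 2, 3; the maximum is 3.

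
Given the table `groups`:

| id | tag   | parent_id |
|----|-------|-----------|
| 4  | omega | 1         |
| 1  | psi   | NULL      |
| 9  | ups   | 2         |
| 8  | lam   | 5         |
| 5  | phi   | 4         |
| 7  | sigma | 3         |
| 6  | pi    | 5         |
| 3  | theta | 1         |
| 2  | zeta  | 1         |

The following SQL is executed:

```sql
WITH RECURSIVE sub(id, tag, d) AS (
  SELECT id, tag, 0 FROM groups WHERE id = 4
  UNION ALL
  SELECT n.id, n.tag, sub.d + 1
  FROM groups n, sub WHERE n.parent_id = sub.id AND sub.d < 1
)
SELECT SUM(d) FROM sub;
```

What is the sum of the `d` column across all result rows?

Base: id=4 (omega) at d 0.
Iteration 1: rows with parent_id in {4} -> phi (id 5, d 1).
Iteration 2: d < 1 fails for all current rows; recursion stops.
SUM(d) = 0 + 1 = 1.

1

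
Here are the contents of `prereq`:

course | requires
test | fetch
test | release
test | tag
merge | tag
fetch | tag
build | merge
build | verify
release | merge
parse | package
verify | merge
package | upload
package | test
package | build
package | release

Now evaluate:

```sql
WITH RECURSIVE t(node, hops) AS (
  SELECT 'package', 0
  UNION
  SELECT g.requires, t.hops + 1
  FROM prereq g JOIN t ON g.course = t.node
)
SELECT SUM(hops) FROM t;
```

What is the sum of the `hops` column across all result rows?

Base: (package, hops=0).
Iteration 1: edges from {package} -> (build, hops=1), (release, hops=1), (test, hops=1), (upload, hops=1).
Iteration 2: edges from {build,release,test,upload} -> (fetch, hops=2), (merge, hops=2), (release, hops=2), (tag, hops=2), (verify, hops=2). [UNION drops 1 duplicate row(s)]
Iteration 3: edges from {fetch,merge,release,tag,verify} -> (merge, hops=3), (tag, hops=3). [UNION drops 2 duplicate row(s)]
Iteration 4: edges from {merge,tag} -> (tag, hops=4).
Iteration 5: no outgoing edges from {tag}; recursion stops.
SUM(hops) = 0 + 1 + 1 + 1 + 1 + 2 + 2 + 2 + 2 + 2 + 3 + 3 + 4 = 24.

24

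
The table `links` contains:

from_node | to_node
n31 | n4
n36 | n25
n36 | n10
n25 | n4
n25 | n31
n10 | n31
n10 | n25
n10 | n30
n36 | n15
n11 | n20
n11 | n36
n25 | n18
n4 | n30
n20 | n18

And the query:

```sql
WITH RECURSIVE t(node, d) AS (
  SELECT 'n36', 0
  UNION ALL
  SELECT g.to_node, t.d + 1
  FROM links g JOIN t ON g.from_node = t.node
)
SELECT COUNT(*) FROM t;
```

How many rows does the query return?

21

Base: (n36, d=0).
Iteration 1: edges from {n36} -> (n10, d=1), (n15, d=1), (n25, d=1).
Iteration 2: edges from {n10,n15,n25} -> (n18, d=2), (n25, d=2), (n30, d=2), (n31, d=2) x2, (n4, d=2). [UNION ALL keeps all 6 new rows, including repeats]
Iteration 3: edges from {n18,n25,n30,n31,n4} -> (n18, d=3), (n30, d=3), (n31, d=3), (n4, d=3) x3. [UNION ALL keeps all 6 new rows, including repeats]
Iteration 4: edges from {n18,n30,n31,n4} -> (n30, d=4) x3, (n4, d=4). [UNION ALL keeps all 4 new rows, including repeats]
Iteration 5: edges from {n30,n4} -> (n30, d=5).
Iteration 6: no outgoing edges from {n30}; recursion stops.
Total rows emitted: 21.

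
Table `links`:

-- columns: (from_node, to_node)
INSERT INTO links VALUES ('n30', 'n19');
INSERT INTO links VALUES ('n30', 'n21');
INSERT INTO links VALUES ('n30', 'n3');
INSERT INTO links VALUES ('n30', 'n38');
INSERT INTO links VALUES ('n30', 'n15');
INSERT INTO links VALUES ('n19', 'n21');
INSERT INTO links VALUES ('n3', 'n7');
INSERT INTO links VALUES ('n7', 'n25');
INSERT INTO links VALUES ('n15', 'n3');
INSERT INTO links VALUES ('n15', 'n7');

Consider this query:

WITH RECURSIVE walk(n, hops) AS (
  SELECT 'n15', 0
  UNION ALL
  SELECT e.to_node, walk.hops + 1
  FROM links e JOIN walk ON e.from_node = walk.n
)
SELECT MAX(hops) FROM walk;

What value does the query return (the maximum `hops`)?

Base: (n15, hops=0).
Iteration 1: edges from {n15} -> (n3, hops=1), (n7, hops=1).
Iteration 2: edges from {n3,n7} -> (n25, hops=2), (n7, hops=2).
Iteration 3: edges from {n25,n7} -> (n25, hops=3).
Iteration 4: no outgoing edges from {n25}; recursion stops.
hops values: 0, 1, 1, 2, 2, 3; the maximum is 3.

3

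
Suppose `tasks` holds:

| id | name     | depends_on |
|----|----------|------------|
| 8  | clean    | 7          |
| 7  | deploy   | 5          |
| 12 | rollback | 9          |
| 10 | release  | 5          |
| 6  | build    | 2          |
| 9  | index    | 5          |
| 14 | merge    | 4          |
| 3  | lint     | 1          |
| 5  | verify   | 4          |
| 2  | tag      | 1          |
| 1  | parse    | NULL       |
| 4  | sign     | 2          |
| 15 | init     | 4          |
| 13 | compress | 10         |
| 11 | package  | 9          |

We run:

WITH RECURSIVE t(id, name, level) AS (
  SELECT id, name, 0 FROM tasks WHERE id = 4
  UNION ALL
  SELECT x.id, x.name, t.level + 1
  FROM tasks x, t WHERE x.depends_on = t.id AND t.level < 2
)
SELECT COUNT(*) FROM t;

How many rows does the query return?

Base: id=4 (sign) at level 0.
Iteration 1: rows with depends_on in {4} -> verify (id 5, level 1), merge (id 14, level 1), init (id 15, level 1).
Iteration 2: rows with depends_on in {5,14,15} -> deploy (id 7, level 2), index (id 9, level 2), release (id 10, level 2).
Iteration 3: level < 2 fails for all current rows; recursion stops.
Total rows emitted: 7.

7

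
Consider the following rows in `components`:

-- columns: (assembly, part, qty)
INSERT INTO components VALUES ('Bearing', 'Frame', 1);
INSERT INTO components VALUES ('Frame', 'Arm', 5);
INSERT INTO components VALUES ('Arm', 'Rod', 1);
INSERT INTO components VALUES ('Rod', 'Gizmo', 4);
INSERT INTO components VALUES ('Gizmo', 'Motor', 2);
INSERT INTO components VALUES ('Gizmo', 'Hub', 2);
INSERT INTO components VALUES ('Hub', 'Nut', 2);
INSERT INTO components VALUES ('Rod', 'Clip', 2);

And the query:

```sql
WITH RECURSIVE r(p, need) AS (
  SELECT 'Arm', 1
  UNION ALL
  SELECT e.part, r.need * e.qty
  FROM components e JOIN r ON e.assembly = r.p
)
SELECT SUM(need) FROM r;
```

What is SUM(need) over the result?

40

Base: (Arm, need=1).
Iteration 1: components of {Arm} -> Rod = 1*1 = 1.
Iteration 2: components of {Rod} -> Clip = 1*2 = 2, Gizmo = 1*4 = 4.
Iteration 3: components of {Clip,Gizmo} -> Hub = 4*2 = 8, Motor = 4*2 = 8.
Iteration 4: components of {Hub,Motor} -> Nut = 8*2 = 16.
Iteration 5: no further components; recursion stops.
SUM(need) = 1 + 1 + 4 + 2 + 8 + 8 + 16 = 40.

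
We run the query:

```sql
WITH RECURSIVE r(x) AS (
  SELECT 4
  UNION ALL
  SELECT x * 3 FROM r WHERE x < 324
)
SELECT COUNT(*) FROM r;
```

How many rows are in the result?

Base: x=4.
Iteration 1: 4 < 324 holds -> x = 4 * 3 = 12.
Iteration 2: 12 < 324 holds -> x = 12 * 3 = 36.
Iteration 3: 36 < 324 holds -> x = 36 * 3 = 108.
Iteration 4: 108 < 324 holds -> x = 108 * 3 = 324.
Iteration 5: 324 < 324 fails; recursion stops.
Total rows emitted: 5.

5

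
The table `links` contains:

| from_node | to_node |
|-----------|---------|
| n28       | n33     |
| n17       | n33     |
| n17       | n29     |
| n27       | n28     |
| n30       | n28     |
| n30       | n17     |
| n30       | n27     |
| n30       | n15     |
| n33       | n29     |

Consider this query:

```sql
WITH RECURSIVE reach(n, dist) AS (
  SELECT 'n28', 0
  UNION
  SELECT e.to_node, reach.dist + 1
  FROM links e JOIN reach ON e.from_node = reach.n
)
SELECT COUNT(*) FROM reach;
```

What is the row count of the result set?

3

Base: (n28, dist=0).
Iteration 1: edges from {n28} -> (n33, dist=1).
Iteration 2: edges from {n33} -> (n29, dist=2).
Iteration 3: no outgoing edges from {n29}; recursion stops.
Total rows emitted: 3.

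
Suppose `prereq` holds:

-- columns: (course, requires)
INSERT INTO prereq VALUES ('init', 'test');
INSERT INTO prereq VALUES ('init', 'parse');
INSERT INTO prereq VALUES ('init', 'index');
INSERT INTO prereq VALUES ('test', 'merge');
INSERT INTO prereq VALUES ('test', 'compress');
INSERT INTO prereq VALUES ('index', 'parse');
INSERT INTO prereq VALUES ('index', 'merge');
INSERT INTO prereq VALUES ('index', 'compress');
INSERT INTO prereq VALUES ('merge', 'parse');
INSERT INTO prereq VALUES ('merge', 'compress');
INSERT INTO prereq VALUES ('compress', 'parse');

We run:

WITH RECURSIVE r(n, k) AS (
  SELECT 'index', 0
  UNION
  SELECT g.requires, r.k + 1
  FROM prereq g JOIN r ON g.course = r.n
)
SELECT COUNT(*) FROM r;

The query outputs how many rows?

7

Base: (index, k=0).
Iteration 1: edges from {index} -> (compress, k=1), (merge, k=1), (parse, k=1).
Iteration 2: edges from {compress,merge,parse} -> (compress, k=2), (parse, k=2). [UNION drops 1 duplicate row(s)]
Iteration 3: edges from {compress,parse} -> (parse, k=3).
Iteration 4: no outgoing edges from {parse}; recursion stops.
Total rows emitted: 7.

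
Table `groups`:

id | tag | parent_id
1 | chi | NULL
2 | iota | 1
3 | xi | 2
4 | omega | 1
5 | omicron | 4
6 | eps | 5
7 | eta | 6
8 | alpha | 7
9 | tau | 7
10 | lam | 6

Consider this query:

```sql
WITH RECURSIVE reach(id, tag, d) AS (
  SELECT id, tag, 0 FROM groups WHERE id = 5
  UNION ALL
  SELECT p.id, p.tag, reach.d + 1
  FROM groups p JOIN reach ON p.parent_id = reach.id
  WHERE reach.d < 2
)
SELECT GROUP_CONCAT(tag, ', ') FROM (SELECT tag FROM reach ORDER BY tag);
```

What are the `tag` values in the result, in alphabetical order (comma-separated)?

Base: id=5 (omicron) at d 0.
Iteration 1: rows with parent_id in {5} -> eps (id 6, d 1).
Iteration 2: rows with parent_id in {6} -> eta (id 7, d 2), lam (id 10, d 2).
Iteration 3: d < 2 fails for all current rows; recursion stops.

eps, eta, lam, omicron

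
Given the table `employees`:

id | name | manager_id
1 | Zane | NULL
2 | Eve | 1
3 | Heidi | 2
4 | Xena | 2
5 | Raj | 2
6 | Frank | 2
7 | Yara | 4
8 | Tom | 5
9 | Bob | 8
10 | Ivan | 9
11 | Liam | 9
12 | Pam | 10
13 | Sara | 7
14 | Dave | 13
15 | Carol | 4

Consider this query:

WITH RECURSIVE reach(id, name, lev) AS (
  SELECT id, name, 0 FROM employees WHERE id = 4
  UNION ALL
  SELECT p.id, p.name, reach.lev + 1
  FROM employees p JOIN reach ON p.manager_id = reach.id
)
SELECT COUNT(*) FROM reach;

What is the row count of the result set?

5

Base: id=4 (Xena) at lev 0.
Iteration 1: rows with manager_id in {4} -> Yara (id 7, lev 1), Carol (id 15, lev 1).
Iteration 2: rows with manager_id in {7,15} -> Sara (id 13, lev 2).
Iteration 3: rows with manager_id in {13} -> Dave (id 14, lev 3).
Iteration 4: no rows with manager_id in {14}; recursion stops.
Total rows emitted: 5.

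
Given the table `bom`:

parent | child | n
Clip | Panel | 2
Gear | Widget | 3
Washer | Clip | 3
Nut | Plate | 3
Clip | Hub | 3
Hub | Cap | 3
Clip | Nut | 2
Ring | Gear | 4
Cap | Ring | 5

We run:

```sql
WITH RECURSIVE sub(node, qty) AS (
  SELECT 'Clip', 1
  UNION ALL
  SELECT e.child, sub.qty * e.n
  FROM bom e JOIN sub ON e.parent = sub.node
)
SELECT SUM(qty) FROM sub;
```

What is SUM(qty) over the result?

Base: (Clip, qty=1).
Iteration 1: components of {Clip} -> Hub = 1*3 = 3, Nut = 1*2 = 2, Panel = 1*2 = 2.
Iteration 2: components of {Hub,Nut,Panel} -> Cap = 3*3 = 9, Plate = 2*3 = 6.
Iteration 3: components of {Cap,Plate} -> Ring = 9*5 = 45.
Iteration 4: components of {Ring} -> Gear = 45*4 = 180.
Iteration 5: components of {Gear} -> Widget = 180*3 = 540.
Iteration 6: no further components; recursion stops.
SUM(qty) = 1 + 2 + 3 + 2 + 6 + 9 + 45 + 180 + 540 = 788.

788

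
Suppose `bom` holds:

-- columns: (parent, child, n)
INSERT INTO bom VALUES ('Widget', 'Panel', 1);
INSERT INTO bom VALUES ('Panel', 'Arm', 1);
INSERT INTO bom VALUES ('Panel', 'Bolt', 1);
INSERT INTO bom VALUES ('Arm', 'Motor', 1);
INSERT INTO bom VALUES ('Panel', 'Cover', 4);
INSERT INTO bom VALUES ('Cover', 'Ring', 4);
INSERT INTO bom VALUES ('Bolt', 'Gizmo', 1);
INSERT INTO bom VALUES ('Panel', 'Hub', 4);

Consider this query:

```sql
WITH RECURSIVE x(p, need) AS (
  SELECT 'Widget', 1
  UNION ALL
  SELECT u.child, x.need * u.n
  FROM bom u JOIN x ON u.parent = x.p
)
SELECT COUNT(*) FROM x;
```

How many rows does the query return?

Base: (Widget, need=1).
Iteration 1: components of {Widget} -> Panel = 1*1 = 1.
Iteration 2: components of {Panel} -> Arm = 1*1 = 1, Bolt = 1*1 = 1, Cover = 1*4 = 4, Hub = 1*4 = 4.
Iteration 3: components of {Arm,Bolt,Cover,Hub} -> Gizmo = 1*1 = 1, Motor = 1*1 = 1, Ring = 4*4 = 16.
Iteration 4: no further components; recursion stops.
Total rows emitted: 9.

9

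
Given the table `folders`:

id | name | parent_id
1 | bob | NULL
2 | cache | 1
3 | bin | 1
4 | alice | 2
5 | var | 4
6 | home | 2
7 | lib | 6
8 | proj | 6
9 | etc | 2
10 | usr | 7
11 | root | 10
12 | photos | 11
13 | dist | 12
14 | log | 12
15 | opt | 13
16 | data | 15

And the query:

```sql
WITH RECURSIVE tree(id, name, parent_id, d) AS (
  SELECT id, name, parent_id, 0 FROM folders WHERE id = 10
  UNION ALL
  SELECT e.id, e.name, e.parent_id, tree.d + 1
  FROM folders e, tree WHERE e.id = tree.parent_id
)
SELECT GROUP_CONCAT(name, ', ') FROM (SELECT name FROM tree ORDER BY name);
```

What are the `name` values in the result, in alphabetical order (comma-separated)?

bob, cache, home, lib, usr

Base: id=10 (usr), parent_id=7, d 0.
Iteration 1: join on id=7 -> lib (id 7, parent_id=6, d 1).
Iteration 2: join on id=6 -> home (id 6, parent_id=2, d 2).
Iteration 3: join on id=2 -> cache (id 2, parent_id=1, d 3).
Iteration 4: join on id=1 -> bob (id 1, parent_id=NULL, d 4).
Iteration 5: parent_id is NULL; no match; recursion stops.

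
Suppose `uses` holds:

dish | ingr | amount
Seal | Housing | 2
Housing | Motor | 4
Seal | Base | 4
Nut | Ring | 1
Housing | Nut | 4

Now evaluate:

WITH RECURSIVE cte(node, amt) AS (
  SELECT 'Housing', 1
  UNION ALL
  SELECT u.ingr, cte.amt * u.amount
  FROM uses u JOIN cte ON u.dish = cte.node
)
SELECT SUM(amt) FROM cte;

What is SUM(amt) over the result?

13

Base: (Housing, amt=1).
Iteration 1: components of {Housing} -> Motor = 1*4 = 4, Nut = 1*4 = 4.
Iteration 2: components of {Motor,Nut} -> Ring = 4*1 = 4.
Iteration 3: no further components; recursion stops.
SUM(amt) = 1 + 4 + 4 + 4 = 13.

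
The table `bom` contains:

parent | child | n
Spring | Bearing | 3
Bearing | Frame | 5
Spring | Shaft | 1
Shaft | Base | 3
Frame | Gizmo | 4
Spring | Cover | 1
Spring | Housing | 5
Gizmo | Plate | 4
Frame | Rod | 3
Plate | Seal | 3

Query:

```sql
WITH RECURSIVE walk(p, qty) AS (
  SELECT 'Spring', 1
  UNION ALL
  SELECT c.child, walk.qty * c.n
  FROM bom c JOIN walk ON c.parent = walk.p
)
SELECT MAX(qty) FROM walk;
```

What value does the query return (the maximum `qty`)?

Base: (Spring, qty=1).
Iteration 1: components of {Spring} -> Bearing = 1*3 = 3, Cover = 1*1 = 1, Housing = 1*5 = 5, Shaft = 1*1 = 1.
Iteration 2: components of {Bearing,Cover,Housing,Shaft} -> Base = 1*3 = 3, Frame = 3*5 = 15.
Iteration 3: components of {Base,Frame} -> Gizmo = 15*4 = 60, Rod = 15*3 = 45.
Iteration 4: components of {Gizmo,Rod} -> Plate = 60*4 = 240.
Iteration 5: components of {Plate} -> Seal = 240*3 = 720.
Iteration 6: no further components; recursion stops.
qty values: 1, 3, 1, 1, 5, 15, 3, 60, 45, 240, 720; the maximum is 720.

720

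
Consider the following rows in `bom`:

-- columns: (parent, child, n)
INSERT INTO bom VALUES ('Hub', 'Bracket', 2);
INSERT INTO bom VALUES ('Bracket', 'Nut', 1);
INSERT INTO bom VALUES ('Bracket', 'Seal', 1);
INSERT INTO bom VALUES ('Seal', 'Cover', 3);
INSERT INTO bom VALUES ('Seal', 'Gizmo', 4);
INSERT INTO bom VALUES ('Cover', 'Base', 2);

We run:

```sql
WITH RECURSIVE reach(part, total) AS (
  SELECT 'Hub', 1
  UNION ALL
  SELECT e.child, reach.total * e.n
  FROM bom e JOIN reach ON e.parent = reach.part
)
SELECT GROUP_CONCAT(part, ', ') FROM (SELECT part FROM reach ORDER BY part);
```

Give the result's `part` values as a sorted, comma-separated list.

Base, Bracket, Cover, Gizmo, Hub, Nut, Seal

Base: (Hub, total=1).
Iteration 1: components of {Hub} -> Bracket = 1*2 = 2.
Iteration 2: components of {Bracket} -> Nut = 2*1 = 2, Seal = 2*1 = 2.
Iteration 3: components of {Nut,Seal} -> Cover = 2*3 = 6, Gizmo = 2*4 = 8.
Iteration 4: components of {Cover,Gizmo} -> Base = 6*2 = 12.
Iteration 5: no further components; recursion stops.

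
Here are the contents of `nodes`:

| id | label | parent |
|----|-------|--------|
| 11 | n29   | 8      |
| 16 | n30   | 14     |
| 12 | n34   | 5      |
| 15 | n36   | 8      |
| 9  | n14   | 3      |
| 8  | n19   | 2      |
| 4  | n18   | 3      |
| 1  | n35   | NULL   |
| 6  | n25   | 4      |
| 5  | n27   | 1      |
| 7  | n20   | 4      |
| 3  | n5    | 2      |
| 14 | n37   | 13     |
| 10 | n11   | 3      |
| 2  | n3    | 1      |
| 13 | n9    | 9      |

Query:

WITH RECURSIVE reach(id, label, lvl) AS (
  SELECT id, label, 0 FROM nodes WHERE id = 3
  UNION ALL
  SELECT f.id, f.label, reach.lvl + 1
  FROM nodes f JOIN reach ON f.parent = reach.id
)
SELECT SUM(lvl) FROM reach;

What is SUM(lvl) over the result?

Base: id=3 (n5) at lvl 0.
Iteration 1: rows with parent in {3} -> n18 (id 4, lvl 1), n14 (id 9, lvl 1), n11 (id 10, lvl 1).
Iteration 2: rows with parent in {4,9,10} -> n25 (id 6, lvl 2), n20 (id 7, lvl 2), n9 (id 13, lvl 2).
Iteration 3: rows with parent in {6,7,13} -> n37 (id 14, lvl 3).
Iteration 4: rows with parent in {14} -> n30 (id 16, lvl 4).
Iteration 5: no rows with parent in {16}; recursion stops.
SUM(lvl) = 0 + 1 + 1 + 1 + 2 + 2 + 2 + 3 + 4 = 16.

16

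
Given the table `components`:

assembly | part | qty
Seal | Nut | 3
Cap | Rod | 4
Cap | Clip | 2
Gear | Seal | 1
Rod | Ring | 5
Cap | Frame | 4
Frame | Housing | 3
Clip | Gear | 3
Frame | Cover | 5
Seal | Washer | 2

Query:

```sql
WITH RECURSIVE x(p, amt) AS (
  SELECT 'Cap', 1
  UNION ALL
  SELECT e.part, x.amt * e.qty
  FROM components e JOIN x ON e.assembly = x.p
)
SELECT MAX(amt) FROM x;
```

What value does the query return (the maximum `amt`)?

20

Base: (Cap, amt=1).
Iteration 1: components of {Cap} -> Clip = 1*2 = 2, Frame = 1*4 = 4, Rod = 1*4 = 4.
Iteration 2: components of {Clip,Frame,Rod} -> Cover = 4*5 = 20, Gear = 2*3 = 6, Housing = 4*3 = 12, Ring = 4*5 = 20.
Iteration 3: components of {Cover,Gear,Housing,Ring} -> Seal = 6*1 = 6.
Iteration 4: components of {Seal} -> Nut = 6*3 = 18, Washer = 6*2 = 12.
Iteration 5: no further components; recursion stops.
amt values: 1, 2, 4, 4, 6, 20, 20, 12, 6, 12, 18; the maximum is 20.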